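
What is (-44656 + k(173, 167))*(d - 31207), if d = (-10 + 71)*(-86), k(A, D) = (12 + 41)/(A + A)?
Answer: 563232496119/346 ≈ 1.6278e+9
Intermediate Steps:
k(A, D) = 53/(2*A) (k(A, D) = 53/((2*A)) = 53*(1/(2*A)) = 53/(2*A))
d = -5246 (d = 61*(-86) = -5246)
(-44656 + k(173, 167))*(d - 31207) = (-44656 + (53/2)/173)*(-5246 - 31207) = (-44656 + (53/2)*(1/173))*(-36453) = (-44656 + 53/346)*(-36453) = -15450923/346*(-36453) = 563232496119/346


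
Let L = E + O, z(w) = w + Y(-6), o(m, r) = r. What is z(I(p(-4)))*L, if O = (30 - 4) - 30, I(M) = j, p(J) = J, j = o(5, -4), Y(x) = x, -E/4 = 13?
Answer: 560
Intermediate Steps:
E = -52 (E = -4*13 = -52)
j = -4
I(M) = -4
z(w) = -6 + w (z(w) = w - 6 = -6 + w)
O = -4 (O = 26 - 30 = -4)
L = -56 (L = -52 - 4 = -56)
z(I(p(-4)))*L = (-6 - 4)*(-56) = -10*(-56) = 560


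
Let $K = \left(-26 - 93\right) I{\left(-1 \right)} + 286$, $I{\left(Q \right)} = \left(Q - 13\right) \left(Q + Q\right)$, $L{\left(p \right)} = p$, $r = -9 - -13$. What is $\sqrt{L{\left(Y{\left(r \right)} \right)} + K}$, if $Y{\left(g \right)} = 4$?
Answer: $39 i \sqrt{2} \approx 55.154 i$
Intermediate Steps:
$r = 4$ ($r = -9 + 13 = 4$)
$I{\left(Q \right)} = 2 Q \left(-13 + Q\right)$ ($I{\left(Q \right)} = \left(-13 + Q\right) 2 Q = 2 Q \left(-13 + Q\right)$)
$K = -3046$ ($K = \left(-26 - 93\right) 2 \left(-1\right) \left(-13 - 1\right) + 286 = \left(-26 - 93\right) 2 \left(-1\right) \left(-14\right) + 286 = \left(-119\right) 28 + 286 = -3332 + 286 = -3046$)
$\sqrt{L{\left(Y{\left(r \right)} \right)} + K} = \sqrt{4 - 3046} = \sqrt{-3042} = 39 i \sqrt{2}$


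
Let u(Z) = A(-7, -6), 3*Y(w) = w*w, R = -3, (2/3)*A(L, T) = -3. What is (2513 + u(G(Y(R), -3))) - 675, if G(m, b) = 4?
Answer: 3667/2 ≈ 1833.5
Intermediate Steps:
A(L, T) = -9/2 (A(L, T) = (3/2)*(-3) = -9/2)
Y(w) = w**2/3 (Y(w) = (w*w)/3 = w**2/3)
u(Z) = -9/2
(2513 + u(G(Y(R), -3))) - 675 = (2513 - 9/2) - 675 = 5017/2 - 675 = 3667/2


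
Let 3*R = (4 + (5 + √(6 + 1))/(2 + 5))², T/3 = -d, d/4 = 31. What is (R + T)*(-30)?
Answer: 535880/49 - 660*√7/49 ≈ 10901.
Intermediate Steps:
d = 124 (d = 4*31 = 124)
T = -372 (T = 3*(-1*124) = 3*(-124) = -372)
R = (33/7 + √7/7)²/3 (R = (4 + (5 + √(6 + 1))/(2 + 5))²/3 = (4 + (5 + √7)/7)²/3 = (4 + (5 + √7)*(⅐))²/3 = (4 + (5/7 + √7/7))²/3 = (33/7 + √7/7)²/3 ≈ 8.6437)
(R + T)*(-30) = ((33 + √7)²/147 - 372)*(-30) = (-372 + (33 + √7)²/147)*(-30) = 11160 - 10*(33 + √7)²/49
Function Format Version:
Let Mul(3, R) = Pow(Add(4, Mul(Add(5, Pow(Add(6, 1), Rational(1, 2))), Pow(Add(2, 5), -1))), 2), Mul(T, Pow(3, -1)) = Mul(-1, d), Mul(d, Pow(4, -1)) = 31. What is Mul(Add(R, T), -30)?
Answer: Add(Rational(535880, 49), Mul(Rational(-660, 49), Pow(7, Rational(1, 2)))) ≈ 10901.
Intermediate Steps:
d = 124 (d = Mul(4, 31) = 124)
T = -372 (T = Mul(3, Mul(-1, 124)) = Mul(3, -124) = -372)
R = Mul(Rational(1, 3), Pow(Add(Rational(33, 7), Mul(Rational(1, 7), Pow(7, Rational(1, 2)))), 2)) (R = Mul(Rational(1, 3), Pow(Add(4, Mul(Add(5, Pow(Add(6, 1), Rational(1, 2))), Pow(Add(2, 5), -1))), 2)) = Mul(Rational(1, 3), Pow(Add(4, Mul(Add(5, Pow(7, Rational(1, 2))), Pow(7, -1))), 2)) = Mul(Rational(1, 3), Pow(Add(4, Mul(Add(5, Pow(7, Rational(1, 2))), Rational(1, 7))), 2)) = Mul(Rational(1, 3), Pow(Add(4, Add(Rational(5, 7), Mul(Rational(1, 7), Pow(7, Rational(1, 2))))), 2)) = Mul(Rational(1, 3), Pow(Add(Rational(33, 7), Mul(Rational(1, 7), Pow(7, Rational(1, 2)))), 2)) ≈ 8.6437)
Mul(Add(R, T), -30) = Mul(Add(Mul(Rational(1, 147), Pow(Add(33, Pow(7, Rational(1, 2))), 2)), -372), -30) = Mul(Add(-372, Mul(Rational(1, 147), Pow(Add(33, Pow(7, Rational(1, 2))), 2))), -30) = Add(11160, Mul(Rational(-10, 49), Pow(Add(33, Pow(7, Rational(1, 2))), 2)))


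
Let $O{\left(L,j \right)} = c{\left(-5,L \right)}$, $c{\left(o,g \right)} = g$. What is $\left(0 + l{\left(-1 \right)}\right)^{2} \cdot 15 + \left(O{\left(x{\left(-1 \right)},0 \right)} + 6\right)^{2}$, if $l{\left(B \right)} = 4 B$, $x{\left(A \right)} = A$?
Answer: $265$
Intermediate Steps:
$O{\left(L,j \right)} = L$
$\left(0 + l{\left(-1 \right)}\right)^{2} \cdot 15 + \left(O{\left(x{\left(-1 \right)},0 \right)} + 6\right)^{2} = \left(0 + 4 \left(-1\right)\right)^{2} \cdot 15 + \left(-1 + 6\right)^{2} = \left(0 - 4\right)^{2} \cdot 15 + 5^{2} = \left(-4\right)^{2} \cdot 15 + 25 = 16 \cdot 15 + 25 = 240 + 25 = 265$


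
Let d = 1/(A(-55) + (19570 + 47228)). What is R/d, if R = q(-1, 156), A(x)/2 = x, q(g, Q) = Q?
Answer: 10403328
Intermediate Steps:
A(x) = 2*x
R = 156
d = 1/66688 (d = 1/(2*(-55) + (19570 + 47228)) = 1/(-110 + 66798) = 1/66688 ≈ 1.4995e-5)
R/d = 156/(1/66688) = 156*66688 = 10403328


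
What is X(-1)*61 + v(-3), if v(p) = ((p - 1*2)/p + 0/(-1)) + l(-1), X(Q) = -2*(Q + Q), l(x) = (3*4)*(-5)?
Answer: 557/3 ≈ 185.67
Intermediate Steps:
l(x) = -60 (l(x) = 12*(-5) = -60)
X(Q) = -4*Q
v(p) = -60 + (-2 + p)/p (v(p) = ((p - 1*2)/p + 0/(-1)) - 60 = ((p - 2)/p + 0*(-1)) - 60 = ((-2 + p)/p + 0) - 60 = (-2 + p)/p - 60 = -60 + (-2 + p)/p)
X(-1)*61 + v(-3) = -4*(-1)*61 + (-59 - 2/(-3)) = 4*61 + (-59 - 2*(-1/3)) = 244 + (-59 + 2/3) = 244 - 175/3 = 557/3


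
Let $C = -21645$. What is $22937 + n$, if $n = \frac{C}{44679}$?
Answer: $\frac{341593526}{14893} \approx 22937.0$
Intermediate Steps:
$n = - \frac{7215}{14893}$ ($n = - \frac{21645}{44679} = \left(-21645\right) \frac{1}{44679} = - \frac{7215}{14893} \approx -0.48446$)
$22937 + n = 22937 - \frac{7215}{14893} = \frac{341593526}{14893}$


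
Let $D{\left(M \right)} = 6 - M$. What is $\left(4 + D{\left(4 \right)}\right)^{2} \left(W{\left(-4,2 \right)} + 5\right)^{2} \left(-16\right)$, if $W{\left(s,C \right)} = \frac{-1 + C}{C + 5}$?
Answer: $- \frac{746496}{49} \approx -15235.0$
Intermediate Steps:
$W{\left(s,C \right)} = \frac{-1 + C}{5 + C}$
$\left(4 + D{\left(4 \right)}\right)^{2} \left(W{\left(-4,2 \right)} + 5\right)^{2} \left(-16\right) = \left(4 + \left(6 - 4\right)\right)^{2} \left(\frac{-1 + 2}{5 + 2} + 5\right)^{2} \left(-16\right) = \left(4 + \left(6 - 4\right)\right)^{2} \left(\frac{1}{7} \cdot 1 + 5\right)^{2} \left(-16\right) = \left(4 + 2\right)^{2} \left(\frac{1}{7} \cdot 1 + 5\right)^{2} \left(-16\right) = 6^{2} \left(\frac{1}{7} + 5\right)^{2} \left(-16\right) = 36 \left(\frac{36}{7}\right)^{2} \left(-16\right) = 36 \cdot \frac{1296}{49} \left(-16\right) = \frac{46656}{49} \left(-16\right) = - \frac{746496}{49}$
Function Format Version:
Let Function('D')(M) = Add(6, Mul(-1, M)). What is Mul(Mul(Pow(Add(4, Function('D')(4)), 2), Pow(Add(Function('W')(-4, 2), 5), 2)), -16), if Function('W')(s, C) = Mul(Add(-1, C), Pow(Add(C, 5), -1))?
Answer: Rational(-746496, 49) ≈ -15235.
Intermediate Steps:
Function('W')(s, C) = Mul(Pow(Add(5, C), -1), Add(-1, C)) (Function('W')(s, C) = Mul(Add(-1, C), Pow(Add(5, C), -1)) = Mul(Pow(Add(5, C), -1), Add(-1, C)))
Mul(Mul(Pow(Add(4, Function('D')(4)), 2), Pow(Add(Function('W')(-4, 2), 5), 2)), -16) = Mul(Mul(Pow(Add(4, Add(6, Mul(-1, 4))), 2), Pow(Add(Mul(Pow(Add(5, 2), -1), Add(-1, 2)), 5), 2)), -16) = Mul(Mul(Pow(Add(4, Add(6, -4)), 2), Pow(Add(Mul(Pow(7, -1), 1), 5), 2)), -16) = Mul(Mul(Pow(Add(4, 2), 2), Pow(Add(Mul(Rational(1, 7), 1), 5), 2)), -16) = Mul(Mul(Pow(6, 2), Pow(Add(Rational(1, 7), 5), 2)), -16) = Mul(Mul(36, Pow(Rational(36, 7), 2)), -16) = Mul(Mul(36, Rational(1296, 49)), -16) = Mul(Rational(46656, 49), -16) = Rational(-746496, 49)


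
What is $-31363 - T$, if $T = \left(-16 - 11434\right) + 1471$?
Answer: $-21384$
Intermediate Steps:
$T = -9979$ ($T = -11450 + 1471 = -9979$)
$-31363 - T = -31363 - -9979 = -31363 + 9979 = -21384$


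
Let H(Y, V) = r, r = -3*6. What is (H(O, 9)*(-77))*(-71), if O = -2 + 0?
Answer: -98406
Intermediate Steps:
O = -2
r = -18
H(Y, V) = -18
(H(O, 9)*(-77))*(-71) = -18*(-77)*(-71) = 1386*(-71) = -98406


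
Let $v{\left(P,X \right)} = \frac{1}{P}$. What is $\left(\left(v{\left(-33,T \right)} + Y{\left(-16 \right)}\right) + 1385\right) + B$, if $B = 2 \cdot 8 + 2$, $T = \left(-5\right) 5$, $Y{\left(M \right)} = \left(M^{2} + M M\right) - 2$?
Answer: $\frac{63128}{33} \approx 1913.0$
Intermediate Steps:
$Y{\left(M \right)} = -2 + 2 M^{2}$ ($Y{\left(M \right)} = \left(M^{2} + M^{2}\right) - 2 = 2 M^{2} - 2 = -2 + 2 M^{2}$)
$T = -25$
$B = 18$ ($B = 16 + 2 = 18$)
$\left(\left(v{\left(-33,T \right)} + Y{\left(-16 \right)}\right) + 1385\right) + B = \left(\left(\frac{1}{-33} - \left(2 - 2 \left(-16\right)^{2}\right)\right) + 1385\right) + 18 = \left(\left(- \frac{1}{33} + \left(-2 + 2 \cdot 256\right)\right) + 1385\right) + 18 = \left(\left(- \frac{1}{33} + \left(-2 + 512\right)\right) + 1385\right) + 18 = \left(\left(- \frac{1}{33} + 510\right) + 1385\right) + 18 = \left(\frac{16829}{33} + 1385\right) + 18 = \frac{62534}{33} + 18 = \frac{63128}{33}$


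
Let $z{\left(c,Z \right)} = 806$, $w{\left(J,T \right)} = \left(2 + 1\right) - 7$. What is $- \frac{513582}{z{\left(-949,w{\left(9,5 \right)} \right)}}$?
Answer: $- \frac{256791}{403} \approx -637.2$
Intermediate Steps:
$w{\left(J,T \right)} = -4$ ($w{\left(J,T \right)} = 3 - 7 = -4$)
$- \frac{513582}{z{\left(-949,w{\left(9,5 \right)} \right)}} = - \frac{513582}{806} = \left(-513582\right) \frac{1}{806} = - \frac{256791}{403}$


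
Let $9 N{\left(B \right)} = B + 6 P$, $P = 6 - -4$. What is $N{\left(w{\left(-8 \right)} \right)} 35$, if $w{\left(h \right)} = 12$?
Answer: $280$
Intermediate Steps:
$P = 10$ ($P = 6 + 4 = 10$)
$N{\left(B \right)} = \frac{20}{3} + \frac{B}{9}$ ($N{\left(B \right)} = \frac{B + 6 \cdot 10}{9} = \frac{B + 60}{9} = \frac{60 + B}{9} = \frac{20}{3} + \frac{B}{9}$)
$N{\left(w{\left(-8 \right)} \right)} 35 = \left(\frac{20}{3} + \frac{1}{9} \cdot 12\right) 35 = \left(\frac{20}{3} + \frac{4}{3}\right) 35 = 8 \cdot 35 = 280$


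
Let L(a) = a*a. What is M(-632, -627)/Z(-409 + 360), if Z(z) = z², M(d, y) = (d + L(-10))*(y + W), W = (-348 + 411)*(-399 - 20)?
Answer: 2053824/343 ≈ 5987.8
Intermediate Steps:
L(a) = a²
W = -26397 (W = 63*(-419) = -26397)
M(d, y) = (-26397 + y)*(100 + d) (M(d, y) = (d + (-10)²)*(y - 26397) = (d + 100)*(-26397 + y) = (100 + d)*(-26397 + y) = (-26397 + y)*(100 + d))
M(-632, -627)/Z(-409 + 360) = (-2639700 - 26397*(-632) + 100*(-627) - 632*(-627))/((-409 + 360)²) = (-2639700 + 16682904 - 62700 + 396264)/((-49)²) = 14376768/2401 = 14376768*(1/2401) = 2053824/343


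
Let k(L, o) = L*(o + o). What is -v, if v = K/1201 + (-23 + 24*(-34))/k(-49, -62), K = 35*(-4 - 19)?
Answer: 5898819/7297276 ≈ 0.80836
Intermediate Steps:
K = -805 (K = 35*(-23) = -805)
k(L, o) = 2*L*o (k(L, o) = L*(2*o) = 2*L*o)
v = -5898819/7297276 (v = -805/1201 + (-23 + 24*(-34))/((2*(-49)*(-62))) = -805*1/1201 + (-23 - 816)/6076 = -805/1201 - 839*1/6076 = -805/1201 - 839/6076 = -5898819/7297276 ≈ -0.80836)
-v = -1*(-5898819/7297276) = 5898819/7297276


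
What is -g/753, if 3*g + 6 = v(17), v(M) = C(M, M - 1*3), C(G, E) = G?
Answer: -11/2259 ≈ -0.0048694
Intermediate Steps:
v(M) = M
g = 11/3 (g = -2 + (1/3)*17 = -2 + 17/3 = 11/3 ≈ 3.6667)
-g/753 = -1*11/3/753 = -11/3*1/753 = -11/2259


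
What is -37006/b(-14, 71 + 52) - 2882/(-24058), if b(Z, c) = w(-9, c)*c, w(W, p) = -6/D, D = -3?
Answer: -222395344/1479567 ≈ -150.31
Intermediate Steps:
w(W, p) = 2 (w(W, p) = -6/(-3) = -6*(-⅓) = 2)
b(Z, c) = 2*c
-37006/b(-14, 71 + 52) - 2882/(-24058) = -37006*1/(2*(71 + 52)) - 2882/(-24058) = -37006/(2*123) - 2882*(-1/24058) = -37006/246 + 1441/12029 = -37006*1/246 + 1441/12029 = -18503/123 + 1441/12029 = -222395344/1479567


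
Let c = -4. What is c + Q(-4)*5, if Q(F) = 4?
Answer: 16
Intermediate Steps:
c + Q(-4)*5 = -4 + 4*5 = -4 + 20 = 16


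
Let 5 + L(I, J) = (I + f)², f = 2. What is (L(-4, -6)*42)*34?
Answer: -1428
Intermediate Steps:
L(I, J) = -5 + (2 + I)² (L(I, J) = -5 + (I + 2)² = -5 + (2 + I)²)
(L(-4, -6)*42)*34 = ((-5 + (2 - 4)²)*42)*34 = ((-5 + (-2)²)*42)*34 = ((-5 + 4)*42)*34 = -1*42*34 = -42*34 = -1428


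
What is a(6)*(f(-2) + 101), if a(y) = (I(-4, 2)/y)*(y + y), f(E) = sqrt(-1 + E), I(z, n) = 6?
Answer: 1212 + 12*I*sqrt(3) ≈ 1212.0 + 20.785*I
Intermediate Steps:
a(y) = 12 (a(y) = (6/y)*(y + y) = (6/y)*(2*y) = 12)
a(6)*(f(-2) + 101) = 12*(sqrt(-1 - 2) + 101) = 12*(sqrt(-3) + 101) = 12*(I*sqrt(3) + 101) = 12*(101 + I*sqrt(3)) = 1212 + 12*I*sqrt(3)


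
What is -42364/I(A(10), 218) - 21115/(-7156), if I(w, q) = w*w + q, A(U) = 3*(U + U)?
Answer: -111269857/13660804 ≈ -8.1452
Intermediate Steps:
A(U) = 6*U (A(U) = 3*(2*U) = 6*U)
I(w, q) = q + w² (I(w, q) = w² + q = q + w²)
-42364/I(A(10), 218) - 21115/(-7156) = -42364/(218 + (6*10)²) - 21115/(-7156) = -42364/(218 + 60²) - 21115*(-1/7156) = -42364/(218 + 3600) + 21115/7156 = -42364/3818 + 21115/7156 = -42364*1/3818 + 21115/7156 = -21182/1909 + 21115/7156 = -111269857/13660804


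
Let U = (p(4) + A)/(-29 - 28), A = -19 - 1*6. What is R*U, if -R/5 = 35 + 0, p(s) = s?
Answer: -1225/19 ≈ -64.474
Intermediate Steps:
A = -25 (A = -19 - 6 = -25)
U = 7/19 (U = (4 - 25)/(-29 - 28) = -21/(-57) = -21*(-1/57) = 7/19 ≈ 0.36842)
R = -175 (R = -5*(35 + 0) = -5*35 = -175)
R*U = -175*7/19 = -1225/19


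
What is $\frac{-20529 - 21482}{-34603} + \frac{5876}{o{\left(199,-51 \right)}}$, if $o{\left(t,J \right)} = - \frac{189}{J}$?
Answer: $\frac{3459209569}{2179989} \approx 1586.8$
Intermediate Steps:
$\frac{-20529 - 21482}{-34603} + \frac{5876}{o{\left(199,-51 \right)}} = \frac{-20529 - 21482}{-34603} + \frac{5876}{\left(-189\right) \frac{1}{-51}} = \left(-42011\right) \left(- \frac{1}{34603}\right) + \frac{5876}{\left(-189\right) \left(- \frac{1}{51}\right)} = \frac{42011}{34603} + \frac{5876}{\frac{63}{17}} = \frac{42011}{34603} + 5876 \cdot \frac{17}{63} = \frac{42011}{34603} + \frac{99892}{63} = \frac{3459209569}{2179989}$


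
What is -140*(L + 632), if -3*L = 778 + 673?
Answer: -62300/3 ≈ -20767.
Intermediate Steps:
L = -1451/3 (L = -(778 + 673)/3 = -⅓*1451 = -1451/3 ≈ -483.67)
-140*(L + 632) = -140*(-1451/3 + 632) = -140*445/3 = -62300/3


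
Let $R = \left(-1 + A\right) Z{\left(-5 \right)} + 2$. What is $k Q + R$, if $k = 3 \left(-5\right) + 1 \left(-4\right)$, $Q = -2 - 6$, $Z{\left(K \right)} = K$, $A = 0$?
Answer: $159$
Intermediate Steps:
$Q = -8$ ($Q = -2 - 6 = -8$)
$R = 7$ ($R = \left(-1 + 0\right) \left(-5\right) + 2 = \left(-1\right) \left(-5\right) + 2 = 5 + 2 = 7$)
$k = -19$ ($k = -15 - 4 = -19$)
$k Q + R = \left(-19\right) \left(-8\right) + 7 = 152 + 7 = 159$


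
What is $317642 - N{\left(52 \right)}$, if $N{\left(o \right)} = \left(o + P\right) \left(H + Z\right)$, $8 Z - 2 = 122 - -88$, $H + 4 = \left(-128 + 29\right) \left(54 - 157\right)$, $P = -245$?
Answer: $\frac{4580011}{2} \approx 2.29 \cdot 10^{6}$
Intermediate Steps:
$H = 10193$ ($H = -4 + \left(-128 + 29\right) \left(54 - 157\right) = -4 - -10197 = -4 + 10197 = 10193$)
$Z = \frac{53}{2}$ ($Z = \frac{1}{4} + \frac{122 - -88}{8} = \frac{1}{4} + \frac{122 + 88}{8} = \frac{1}{4} + \frac{1}{8} \cdot 210 = \frac{1}{4} + \frac{105}{4} = \frac{53}{2} \approx 26.5$)
$N{\left(o \right)} = - \frac{5007555}{2} + \frac{20439 o}{2}$ ($N{\left(o \right)} = \left(o - 245\right) \left(10193 + \frac{53}{2}\right) = \left(-245 + o\right) \frac{20439}{2} = - \frac{5007555}{2} + \frac{20439 o}{2}$)
$317642 - N{\left(52 \right)} = 317642 - \left(- \frac{5007555}{2} + \frac{20439}{2} \cdot 52\right) = 317642 - \left(- \frac{5007555}{2} + 531414\right) = 317642 - - \frac{3944727}{2} = 317642 + \frac{3944727}{2} = \frac{4580011}{2}$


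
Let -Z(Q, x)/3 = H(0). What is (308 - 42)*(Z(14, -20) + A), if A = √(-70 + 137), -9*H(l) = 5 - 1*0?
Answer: 1330/3 + 266*√67 ≈ 2620.6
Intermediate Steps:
H(l) = -5/9 (H(l) = -(5 - 1*0)/9 = -(5 + 0)/9 = -⅑*5 = -5/9)
A = √67 ≈ 8.1853
Z(Q, x) = 5/3 (Z(Q, x) = -3*(-5/9) = 5/3)
(308 - 42)*(Z(14, -20) + A) = (308 - 42)*(5/3 + √67) = 266*(5/3 + √67) = 1330/3 + 266*√67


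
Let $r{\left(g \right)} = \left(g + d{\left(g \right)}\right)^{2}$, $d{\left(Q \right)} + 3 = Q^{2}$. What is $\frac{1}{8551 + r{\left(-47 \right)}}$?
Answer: $\frac{1}{4669832} \approx 2.1414 \cdot 10^{-7}$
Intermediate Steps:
$d{\left(Q \right)} = -3 + Q^{2}$
$r{\left(g \right)} = \left(-3 + g + g^{2}\right)^{2}$ ($r{\left(g \right)} = \left(g + \left(-3 + g^{2}\right)\right)^{2} = \left(-3 + g + g^{2}\right)^{2}$)
$\frac{1}{8551 + r{\left(-47 \right)}} = \frac{1}{8551 + \left(-3 - 47 + \left(-47\right)^{2}\right)^{2}} = \frac{1}{8551 + \left(-3 - 47 + 2209\right)^{2}} = \frac{1}{8551 + 2159^{2}} = \frac{1}{8551 + 4661281} = \frac{1}{4669832}$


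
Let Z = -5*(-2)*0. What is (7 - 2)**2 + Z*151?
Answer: 25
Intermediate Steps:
Z = 0 (Z = 10*0 = 0)
(7 - 2)**2 + Z*151 = (7 - 2)**2 + 0*151 = 5**2 + 0 = 25 + 0 = 25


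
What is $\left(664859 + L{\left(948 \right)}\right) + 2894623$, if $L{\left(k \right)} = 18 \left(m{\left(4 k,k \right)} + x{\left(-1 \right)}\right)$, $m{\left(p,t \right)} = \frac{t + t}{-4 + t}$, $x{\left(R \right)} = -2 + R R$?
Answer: $\frac{210010509}{59} \approx 3.5595 \cdot 10^{6}$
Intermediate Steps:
$x{\left(R \right)} = -2 + R^{2}$
$m{\left(p,t \right)} = \frac{2 t}{-4 + t}$
$L{\left(k \right)} = -18 + \frac{36 k}{-4 + k}$ ($L{\left(k \right)} = 18 \left(\frac{2 k}{-4 + k} - \left(2 - \left(-1\right)^{2}\right)\right) = 18 \left(\frac{2 k}{-4 + k} + \left(-2 + 1\right)\right) = 18 \left(\frac{2 k}{-4 + k} - 1\right) = 18 \left(-1 + \frac{2 k}{-4 + k}\right) = -18 + \frac{36 k}{-4 + k}$)
$\left(664859 + L{\left(948 \right)}\right) + 2894623 = \left(664859 + \frac{18 \left(4 + 948\right)}{-4 + 948}\right) + 2894623 = \left(664859 + 18 \cdot \frac{1}{944} \cdot 952\right) + 2894623 = \left(664859 + \frac{1071}{59}\right) + 2894623 = \frac{39227752}{59} + 2894623 = \frac{210010509}{59}$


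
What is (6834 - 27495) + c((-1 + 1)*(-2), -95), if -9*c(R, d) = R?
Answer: -20661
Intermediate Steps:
c(R, d) = -R/9
(6834 - 27495) + c((-1 + 1)*(-2), -95) = (6834 - 27495) - (-1 + 1)*(-2)/9 = -20661 - 0*(-2) = -20661 - ⅑*0 = -20661 + 0 = -20661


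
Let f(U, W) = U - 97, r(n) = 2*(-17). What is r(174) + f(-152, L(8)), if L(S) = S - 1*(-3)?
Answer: -283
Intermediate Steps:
r(n) = -34
L(S) = 3 + S (L(S) = S + 3 = 3 + S)
f(U, W) = -97 + U
r(174) + f(-152, L(8)) = -34 + (-97 - 152) = -34 - 249 = -283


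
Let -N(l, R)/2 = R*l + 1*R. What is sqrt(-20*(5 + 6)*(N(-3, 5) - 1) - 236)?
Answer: 8*I*sqrt(69) ≈ 66.453*I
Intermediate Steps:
N(l, R) = -2*R - 2*R*l (N(l, R) = -2*(R*l + 1*R) = -2*(R*l + R) = -2*(R + R*l) = -2*R - 2*R*l)
sqrt(-20*(5 + 6)*(N(-3, 5) - 1) - 236) = sqrt(-20*(5 + 6)*(-2*5*(1 - 3) - 1) - 236) = sqrt(-220*(-2*5*(-2) - 1) - 236) = sqrt(-220*(20 - 1) - 236) = sqrt(-220*19 - 236) = sqrt(-20*209 - 236) = sqrt(-4180 - 236) = sqrt(-4416) = 8*I*sqrt(69)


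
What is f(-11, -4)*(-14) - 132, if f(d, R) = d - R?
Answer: -34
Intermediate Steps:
f(-11, -4)*(-14) - 132 = (-11 - 1*(-4))*(-14) - 132 = (-11 + 4)*(-14) - 132 = -7*(-14) - 132 = 98 - 132 = -34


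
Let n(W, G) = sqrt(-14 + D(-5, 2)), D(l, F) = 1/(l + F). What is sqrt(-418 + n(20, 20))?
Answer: sqrt(-3762 + 3*I*sqrt(129))/3 ≈ 0.092587 + 20.445*I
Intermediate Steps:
D(l, F) = 1/(F + l)
n(W, G) = I*sqrt(129)/3 (n(W, G) = sqrt(-14 + 1/(2 - 5)) = sqrt(-14 + 1/(-3)) = sqrt(-14 - 1/3) = sqrt(-43/3) = I*sqrt(129)/3)
sqrt(-418 + n(20, 20)) = sqrt(-418 + I*sqrt(129)/3)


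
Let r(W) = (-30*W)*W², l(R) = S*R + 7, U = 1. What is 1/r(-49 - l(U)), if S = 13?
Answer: 1/9855270 ≈ 1.0147e-7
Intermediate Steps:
l(R) = 7 + 13*R (l(R) = 13*R + 7 = 7 + 13*R)
r(W) = -30*W³
1/r(-49 - l(U)) = 1/(-30*(-49 - (7 + 13*1))³) = 1/(-30*(-49 - (7 + 13))³) = 1/(-30*(-49 - 1*20)³) = 1/(-30*(-49 - 20)³) = 1/(-30*(-69)³) = 1/(-30*(-328509)) = 1/9855270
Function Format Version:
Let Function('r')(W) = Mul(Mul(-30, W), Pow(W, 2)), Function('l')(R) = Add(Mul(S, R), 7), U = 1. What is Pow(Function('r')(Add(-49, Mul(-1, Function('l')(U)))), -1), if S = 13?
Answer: Rational(1, 9855270) ≈ 1.0147e-7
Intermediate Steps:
Function('l')(R) = Add(7, Mul(13, R)) (Function('l')(R) = Add(Mul(13, R), 7) = Add(7, Mul(13, R)))
Function('r')(W) = Mul(-30, Pow(W, 3))
Pow(Function('r')(Add(-49, Mul(-1, Function('l')(U)))), -1) = Pow(Mul(-30, Pow(Add(-49, Mul(-1, Add(7, Mul(13, 1)))), 3)), -1) = Pow(Mul(-30, Pow(Add(-49, Mul(-1, Add(7, 13))), 3)), -1) = Pow(Mul(-30, Pow(Add(-49, Mul(-1, 20)), 3)), -1) = Pow(Mul(-30, Pow(Add(-49, -20), 3)), -1) = Pow(Mul(-30, Pow(-69, 3)), -1) = Pow(Mul(-30, -328509), -1) = Pow(9855270, -1) = Rational(1, 9855270)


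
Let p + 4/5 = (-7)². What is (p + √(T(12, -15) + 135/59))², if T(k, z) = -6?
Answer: 3421304/1475 + 482*I*√12921/295 ≈ 2319.5 + 185.73*I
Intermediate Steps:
p = 241/5 (p = -⅘ + (-7)² = -⅘ + 49 = 241/5 ≈ 48.200)
(p + √(T(12, -15) + 135/59))² = (241/5 + √(-6 + 135/59))² = (241/5 + √(-219/59))² = (241/5 + I*√12921/59)²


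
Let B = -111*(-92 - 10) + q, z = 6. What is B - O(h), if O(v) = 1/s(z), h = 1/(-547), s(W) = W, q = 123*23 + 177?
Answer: 85967/6 ≈ 14328.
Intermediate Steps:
q = 3006 (q = 2829 + 177 = 3006)
h = -1/547 ≈ -0.0018282
O(v) = 1/6
B = 14328 (B = -111*(-92 - 10) + 3006 = -111*(-102) + 3006 = 11322 + 3006 = 14328)
B - O(h) = 14328 - 1*1/6 = 14328 - 1/6 = 85967/6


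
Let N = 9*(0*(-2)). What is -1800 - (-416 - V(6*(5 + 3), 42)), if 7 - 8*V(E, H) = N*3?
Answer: -11065/8 ≈ -1383.1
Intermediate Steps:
N = 0 (N = 9*0 = 0)
V(E, H) = 7/8 (V(E, H) = 7/8 - 0*3 = 7/8 - ⅛*0 = 7/8 + 0 = 7/8)
-1800 - (-416 - V(6*(5 + 3), 42)) = -1800 - (-416 - 1*7/8) = -1800 - (-416 - 7/8) = -1800 - 1*(-3335/8) = -1800 + 3335/8 = -11065/8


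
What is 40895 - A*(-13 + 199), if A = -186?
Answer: 75491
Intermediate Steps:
40895 - A*(-13 + 199) = 40895 - (-186)*(-13 + 199) = 40895 - (-186)*186 = 40895 - 1*(-34596) = 40895 + 34596 = 75491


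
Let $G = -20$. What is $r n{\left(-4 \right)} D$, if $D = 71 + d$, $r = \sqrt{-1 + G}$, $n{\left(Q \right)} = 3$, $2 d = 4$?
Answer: $219 i \sqrt{21} \approx 1003.6 i$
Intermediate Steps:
$d = 2$ ($d = \frac{1}{2} \cdot 4 = 2$)
$r = i \sqrt{21}$ ($r = \sqrt{-1 - 20} = \sqrt{-21} = i \sqrt{21} \approx 4.5826 i$)
$D = 73$ ($D = 71 + 2 = 73$)
$r n{\left(-4 \right)} D = i \sqrt{21} \cdot 3 \cdot 73 = 3 i \sqrt{21} \cdot 73 = 219 i \sqrt{21}$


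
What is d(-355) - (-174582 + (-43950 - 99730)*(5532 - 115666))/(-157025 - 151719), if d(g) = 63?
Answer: 7921664705/154372 ≈ 51315.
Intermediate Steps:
d(-355) - (-174582 + (-43950 - 99730)*(5532 - 115666))/(-157025 - 151719) = 63 - (-174582 + (-43950 - 99730)*(5532 - 115666))/(-157025 - 151719) = 63 - (-174582 - 143680*(-110134))/(-308744) = 63 - (-174582 + 15824053120)*(-1)/308744 = 63 - 15823878538*(-1)/308744 = 63 - 1*(-7911939269/154372) = 63 + 7911939269/154372 = 7921664705/154372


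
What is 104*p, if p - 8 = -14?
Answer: -624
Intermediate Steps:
p = -6 (p = 8 - 14 = -6)
104*p = 104*(-6) = -624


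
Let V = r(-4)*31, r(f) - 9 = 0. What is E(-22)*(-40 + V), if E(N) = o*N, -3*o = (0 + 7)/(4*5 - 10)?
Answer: 18403/15 ≈ 1226.9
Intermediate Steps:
r(f) = 9 (r(f) = 9 + 0 = 9)
o = -7/30 (o = -(0 + 7)/(3*(4*5 - 10)) = -7/(3*(20 - 10)) = -7/(3*10) = -1/3*7/10 = -7/30 ≈ -0.23333)
V = 279 (V = 9*31 = 279)
E(N) = -7*N/30
E(-22)*(-40 + V) = (-7/30*(-22))*(-40 + 279) = (77/15)*239 = 18403/15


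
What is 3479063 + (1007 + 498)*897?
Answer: 4829048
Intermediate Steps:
3479063 + (1007 + 498)*897 = 3479063 + 1505*897 = 3479063 + 1349985 = 4829048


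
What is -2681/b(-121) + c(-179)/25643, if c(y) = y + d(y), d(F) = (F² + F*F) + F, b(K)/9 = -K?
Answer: 646553/27925227 ≈ 0.023153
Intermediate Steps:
b(K) = -9*K (b(K) = 9*(-K) = -9*K)
d(F) = F + 2*F² (d(F) = (F² + F²) + F = 2*F² + F = F + 2*F²)
c(y) = y + y*(1 + 2*y)
-2681/b(-121) + c(-179)/25643 = -2681/((-9*(-121))) + (2*(-179)*(1 - 179))/25643 = -2681/1089 + (2*(-179)*(-178))*(1/25643) = -2681*1/1089 + 63724*(1/25643) = -2681/1089 + 63724/25643 = 646553/27925227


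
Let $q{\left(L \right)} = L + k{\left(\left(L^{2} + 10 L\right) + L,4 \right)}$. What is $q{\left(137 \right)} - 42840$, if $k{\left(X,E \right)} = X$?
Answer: $-22427$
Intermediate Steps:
$q{\left(L \right)} = L^{2} + 12 L$ ($q{\left(L \right)} = L + \left(\left(L^{2} + 10 L\right) + L\right) = L + \left(L^{2} + 11 L\right) = L^{2} + 12 L$)
$q{\left(137 \right)} - 42840 = 137 \left(12 + 137\right) - 42840 = 137 \cdot 149 - 42840 = 20413 - 42840 = -22427$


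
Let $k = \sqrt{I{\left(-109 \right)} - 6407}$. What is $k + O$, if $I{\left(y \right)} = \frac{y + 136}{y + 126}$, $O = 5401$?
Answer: $5401 + \frac{2 i \sqrt{462791}}{17} \approx 5401.0 + 80.034 i$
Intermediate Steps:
$I{\left(y \right)} = \frac{136 + y}{126 + y}$
$k = \frac{2 i \sqrt{462791}}{17}$ ($k = \sqrt{\frac{136 - 109}{126 - 109} - 6407} = \sqrt{\frac{1}{17} \cdot 27 - 6407} = \sqrt{\frac{27}{17} - 6407} = \sqrt{- \frac{108892}{17}} = \frac{2 i \sqrt{462791}}{17} \approx 80.034 i$)
$k + O = \frac{2 i \sqrt{462791}}{17} + 5401 = 5401 + \frac{2 i \sqrt{462791}}{17}$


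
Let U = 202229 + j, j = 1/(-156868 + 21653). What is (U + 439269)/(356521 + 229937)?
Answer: 28913384023/26432639490 ≈ 1.0939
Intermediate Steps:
j = -1/135215 (j = 1/(-135215) = -1/135215 ≈ -7.3956e-6)
U = 27344394234/135215 (U = 202229 - 1/135215 = 27344394234/135215 ≈ 2.0223e+5)
(U + 439269)/(356521 + 229937) = (27344394234/135215 + 439269)/(356521 + 229937) = (86740152069/135215)/586458 = (86740152069/135215)*(1/586458) = 28913384023/26432639490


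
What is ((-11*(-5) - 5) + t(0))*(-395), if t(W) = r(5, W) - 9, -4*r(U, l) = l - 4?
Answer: -16590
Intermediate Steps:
r(U, l) = 1 - l/4 (r(U, l) = -(l - 4)/4 = -(-4 + l)/4 = 1 - l/4)
t(W) = -8 - W/4 (t(W) = (1 - W/4) - 9 = -8 - W/4)
((-11*(-5) - 5) + t(0))*(-395) = ((-11*(-5) - 5) + (-8 - 1/4*0))*(-395) = ((55 - 5) + (-8 + 0))*(-395) = (50 - 8)*(-395) = 42*(-395) = -16590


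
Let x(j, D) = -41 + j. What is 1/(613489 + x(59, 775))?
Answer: 1/613507 ≈ 1.6300e-6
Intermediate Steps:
1/(613489 + x(59, 775)) = 1/(613489 + (-41 + 59)) = 1/(613489 + 18) = 1/613507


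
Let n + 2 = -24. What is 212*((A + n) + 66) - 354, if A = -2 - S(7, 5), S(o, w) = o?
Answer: 6218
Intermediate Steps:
n = -26 (n = -2 - 24 = -26)
A = -9 (A = -2 - 1*7 = -2 - 7 = -9)
212*((A + n) + 66) - 354 = 212*((-9 - 26) + 66) - 354 = 212*(-35 + 66) - 354 = 212*31 - 354 = 6572 - 354 = 6218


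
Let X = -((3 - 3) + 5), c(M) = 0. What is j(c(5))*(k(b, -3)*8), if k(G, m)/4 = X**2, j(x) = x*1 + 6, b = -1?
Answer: 4800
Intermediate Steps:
j(x) = 6 + x (j(x) = x + 6 = 6 + x)
X = -5 (X = -(0 + 5) = -1*5 = -5)
k(G, m) = 100 (k(G, m) = 4*(-5)**2 = 4*25 = 100)
j(c(5))*(k(b, -3)*8) = (6 + 0)*(100*8) = 6*800 = 4800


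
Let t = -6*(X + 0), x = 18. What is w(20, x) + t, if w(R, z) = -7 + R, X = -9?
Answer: 67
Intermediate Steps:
t = 54 (t = -6*(-9 + 0) = -6*(-9) = 54)
w(20, x) + t = (-7 + 20) + 54 = 13 + 54 = 67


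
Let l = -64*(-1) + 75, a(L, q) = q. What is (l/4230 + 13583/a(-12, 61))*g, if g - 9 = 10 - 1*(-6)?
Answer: 287322845/51606 ≈ 5567.6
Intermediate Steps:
l = 139 (l = 64 + 75 = 139)
g = 25 (g = 9 + (10 - 1*(-6)) = 9 + (10 + 6) = 9 + 16 = 25)
(l/4230 + 13583/a(-12, 61))*g = (139/4230 + 13583/61)*25 = (57464569/258030)*25 = 287322845/51606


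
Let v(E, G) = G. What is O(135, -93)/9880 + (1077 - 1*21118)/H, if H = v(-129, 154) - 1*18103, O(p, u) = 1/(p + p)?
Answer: 17820463183/15960250800 ≈ 1.1166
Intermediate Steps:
O(p, u) = 1/(2*p)
H = -17949 (H = 154 - 1*18103 = 154 - 18103 = -17949)
O(135, -93)/9880 + (1077 - 1*21118)/H = ((1/2)/135)/9880 + (1077 - 1*21118)/(-17949) = ((1/2)*(1/135))*(1/9880) + (1077 - 21118)*(-1/17949) = (1/270)*(1/9880) - 20041*(-1/17949) = 1/2667600 + 20041/17949 = 17820463183/15960250800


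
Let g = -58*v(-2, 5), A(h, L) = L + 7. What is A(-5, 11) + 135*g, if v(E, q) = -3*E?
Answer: -46962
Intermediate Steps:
A(h, L) = 7 + L
g = -348 (g = -(-174)*(-2) = -58*6 = -348)
A(-5, 11) + 135*g = (7 + 11) + 135*(-348) = 18 - 46980 = -46962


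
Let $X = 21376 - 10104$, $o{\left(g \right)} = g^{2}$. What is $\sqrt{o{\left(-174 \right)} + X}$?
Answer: $2 \sqrt{10387} \approx 203.83$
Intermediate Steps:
$X = 11272$
$\sqrt{o{\left(-174 \right)} + X} = \sqrt{\left(-174\right)^{2} + 11272} = \sqrt{30276 + 11272} = \sqrt{41548} = 2 \sqrt{10387}$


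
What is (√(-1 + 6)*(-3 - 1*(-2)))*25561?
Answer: -25561*√5 ≈ -57156.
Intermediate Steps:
(√(-1 + 6)*(-3 - 1*(-2)))*25561 = (√5*(-3 + 2))*25561 = (√5*(-1))*25561 = -√5*25561 = -25561*√5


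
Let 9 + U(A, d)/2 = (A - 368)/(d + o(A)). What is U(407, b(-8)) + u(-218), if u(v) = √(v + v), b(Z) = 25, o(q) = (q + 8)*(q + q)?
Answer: -6080952/337835 + 2*I*√109 ≈ -18.0 + 20.881*I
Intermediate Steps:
o(q) = 2*q*(8 + q) (o(q) = (8 + q)*(2*q) = 2*q*(8 + q))
u(v) = √2*√v (u(v) = √(2*v) = √2*√v)
U(A, d) = -18 + 2*(-368 + A)/(d + 2*A*(8 + A)) (U(A, d) = -18 + 2*((A - 368)/(d + 2*A*(8 + A))) = -18 + 2*((-368 + A)/(d + 2*A*(8 + A))) = -18 + 2*(-368 + A)/(d + 2*A*(8 + A)))
U(407, b(-8)) + u(-218) = 2*(-368 + 407 - 9*25 - 18*407*(8 + 407))/(25 + 2*407*(8 + 407)) + √2*√(-218) = 2*(-368 + 407 - 225 - 18*407*415)/(25 + 2*407*415) + √2*(I*√218) = 2*(-368 + 407 - 225 - 3040290)/(25 + 337810) + 2*I*√109 = 2*(-3040476)/337835 + 2*I*√109 = 2*(1/337835)*(-3040476) + 2*I*√109 = -6080952/337835 + 2*I*√109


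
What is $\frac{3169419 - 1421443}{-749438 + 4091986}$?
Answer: $\frac{436994}{835637} \approx 0.52295$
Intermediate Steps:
$\frac{3169419 - 1421443}{-749438 + 4091986} = \frac{1747976}{3342548} = 1747976 \cdot \frac{1}{3342548} = \frac{436994}{835637}$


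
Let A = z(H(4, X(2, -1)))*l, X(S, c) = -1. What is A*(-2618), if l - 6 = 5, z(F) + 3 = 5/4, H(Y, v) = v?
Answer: 100793/2 ≈ 50397.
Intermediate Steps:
z(F) = -7/4 (z(F) = -3 + 5/4 = -7/4)
l = 11 (l = 6 + 5 = 11)
A = -77/4 (A = -7/4*11 = -77/4 ≈ -19.250)
A*(-2618) = -77/4*(-2618) = 100793/2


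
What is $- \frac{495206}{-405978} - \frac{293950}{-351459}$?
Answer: $\frac{48896973109}{23780770317} \approx 2.0562$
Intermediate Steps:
$- \frac{495206}{-405978} - \frac{293950}{-351459} = \left(-495206\right) \left(- \frac{1}{405978}\right) - - \frac{293950}{351459} = \frac{247603}{202989} + \frac{293950}{351459} = \frac{48896973109}{23780770317}$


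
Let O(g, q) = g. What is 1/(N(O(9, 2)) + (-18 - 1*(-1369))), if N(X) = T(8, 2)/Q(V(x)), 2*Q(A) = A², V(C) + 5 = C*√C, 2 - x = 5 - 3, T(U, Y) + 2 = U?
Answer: 25/33787 ≈ 0.00073993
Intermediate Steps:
T(U, Y) = -2 + U
x = 0 (x = 2 - (5 - 3) = 2 - 1*2 = 2 - 2 = 0)
V(C) = -5 + C^(3/2) (V(C) = -5 + C*√C = -5 + C^(3/2))
Q(A) = A²/2
N(X) = 12/25 (N(X) = (-2 + 8)/(((-5 + 0^(3/2))²/2)) = 6/(((-5 + 0)²/2)) = 6/(((½)*(-5)²)) = 6/(((½)*25)) = 6/(25/2) = 6*(2/25) = 12/25)
1/(N(O(9, 2)) + (-18 - 1*(-1369))) = 1/(12/25 + (-18 - 1*(-1369))) = 1/(12/25 + (-18 + 1369)) = 1/(12/25 + 1351) = 1/(33787/25) = 25/33787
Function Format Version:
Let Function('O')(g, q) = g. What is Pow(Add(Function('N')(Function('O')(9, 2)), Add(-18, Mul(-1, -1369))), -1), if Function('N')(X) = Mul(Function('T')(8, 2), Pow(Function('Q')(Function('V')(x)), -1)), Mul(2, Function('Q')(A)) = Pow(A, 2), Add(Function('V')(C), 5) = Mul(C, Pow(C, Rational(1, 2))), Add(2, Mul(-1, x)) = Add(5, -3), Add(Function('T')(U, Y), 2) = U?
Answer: Rational(25, 33787) ≈ 0.00073993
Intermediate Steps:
Function('T')(U, Y) = Add(-2, U)
x = 0 (x = Add(2, Mul(-1, Add(5, -3))) = Add(2, Mul(-1, 2)) = Add(2, -2) = 0)
Function('V')(C) = Add(-5, Pow(C, Rational(3, 2))) (Function('V')(C) = Add(-5, Mul(C, Pow(C, Rational(1, 2)))) = Add(-5, Pow(C, Rational(3, 2))))
Function('Q')(A) = Mul(Rational(1, 2), Pow(A, 2))
Function('N')(X) = Rational(12, 25) (Function('N')(X) = Mul(Add(-2, 8), Pow(Mul(Rational(1, 2), Pow(Add(-5, Pow(0, Rational(3, 2))), 2)), -1)) = Mul(6, Pow(Mul(Rational(1, 2), Pow(Add(-5, 0), 2)), -1)) = Mul(6, Pow(Mul(Rational(1, 2), Pow(-5, 2)), -1)) = Mul(6, Pow(Mul(Rational(1, 2), 25), -1)) = Mul(6, Pow(Rational(25, 2), -1)) = Mul(6, Rational(2, 25)) = Rational(12, 25))
Pow(Add(Function('N')(Function('O')(9, 2)), Add(-18, Mul(-1, -1369))), -1) = Pow(Add(Rational(12, 25), Add(-18, Mul(-1, -1369))), -1) = Pow(Add(Rational(12, 25), Add(-18, 1369)), -1) = Pow(Add(Rational(12, 25), 1351), -1) = Pow(Rational(33787, 25), -1) = Rational(25, 33787)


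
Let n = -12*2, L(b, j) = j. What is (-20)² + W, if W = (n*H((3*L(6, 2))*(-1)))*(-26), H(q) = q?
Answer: -3344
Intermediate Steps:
n = -24
W = -3744 (W = -24*3*2*(-1)*(-26) = -144*(-1)*(-26) = -24*(-6)*(-26) = 144*(-26) = -3744)
(-20)² + W = (-20)² - 3744 = 400 - 3744 = -3344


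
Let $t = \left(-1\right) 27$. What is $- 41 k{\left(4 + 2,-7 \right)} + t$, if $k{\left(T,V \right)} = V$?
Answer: $260$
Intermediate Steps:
$t = -27$
$- 41 k{\left(4 + 2,-7 \right)} + t = \left(-41\right) \left(-7\right) - 27 = 287 - 27 = 260$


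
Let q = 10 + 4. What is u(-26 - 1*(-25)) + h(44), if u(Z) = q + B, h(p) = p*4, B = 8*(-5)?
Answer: 150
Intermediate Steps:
q = 14
B = -40
h(p) = 4*p
u(Z) = -26 (u(Z) = 14 - 40 = -26)
u(-26 - 1*(-25)) + h(44) = -26 + 4*44 = -26 + 176 = 150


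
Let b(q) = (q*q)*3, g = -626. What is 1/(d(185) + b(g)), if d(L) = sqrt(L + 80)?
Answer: 1175628/1382101194119 - sqrt(265)/1382101194119 ≈ 8.5060e-7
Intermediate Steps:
d(L) = sqrt(80 + L)
b(q) = 3*q**2 (b(q) = q**2*3 = 3*q**2)
1/(d(185) + b(g)) = 1/(sqrt(80 + 185) + 3*(-626)**2) = 1/(sqrt(265) + 3*391876) = 1/(sqrt(265) + 1175628) = 1/(1175628 + sqrt(265))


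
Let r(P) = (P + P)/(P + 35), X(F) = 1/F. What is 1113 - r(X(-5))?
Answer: 96832/87 ≈ 1113.0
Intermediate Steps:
r(P) = 2*P/(35 + P) (r(P) = (2*P)/(35 + P) = 2*P/(35 + P))
1113 - r(X(-5)) = 1113 - 2/((-5)*(35 + 1/(-5))) = 1113 - 2*(-1)/(5*(35 - 1/5)) = 1113 - 2*(-1)/(5*174/5) = 1113 - 2*(-1)*5/(5*174) = 1113 - 1*(-1/87) = 1113 + 1/87 = 96832/87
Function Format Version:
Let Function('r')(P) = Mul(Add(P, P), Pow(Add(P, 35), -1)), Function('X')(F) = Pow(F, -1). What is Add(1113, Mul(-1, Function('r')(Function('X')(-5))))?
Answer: Rational(96832, 87) ≈ 1113.0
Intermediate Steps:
Function('r')(P) = Mul(2, P, Pow(Add(35, P), -1)) (Function('r')(P) = Mul(Mul(2, P), Pow(Add(35, P), -1)) = Mul(2, P, Pow(Add(35, P), -1)))
Add(1113, Mul(-1, Function('r')(Function('X')(-5)))) = Add(1113, Mul(-1, Mul(2, Pow(-5, -1), Pow(Add(35, Pow(-5, -1)), -1)))) = Add(1113, Mul(-1, Mul(2, Rational(-1, 5), Pow(Add(35, Rational(-1, 5)), -1)))) = Add(1113, Mul(-1, Mul(2, Rational(-1, 5), Pow(Rational(174, 5), -1)))) = Add(1113, Mul(-1, Mul(2, Rational(-1, 5), Rational(5, 174)))) = Add(1113, Mul(-1, Rational(-1, 87))) = Add(1113, Rational(1, 87)) = Rational(96832, 87)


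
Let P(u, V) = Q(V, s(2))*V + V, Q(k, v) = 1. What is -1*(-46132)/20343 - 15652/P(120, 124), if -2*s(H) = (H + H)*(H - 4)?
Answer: -76741975/1261266 ≈ -60.845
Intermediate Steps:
s(H) = -H*(-4 + H) (s(H) = -(H + H)*(H - 4)/2 = -2*H*(-4 + H)/2 = -H*(-4 + H))
P(u, V) = 2*V (P(u, V) = 1*V + V = V + V = 2*V)
-1*(-46132)/20343 - 15652/P(120, 124) = -1*(-46132)/20343 - 15652/(2*124) = 46132*(1/20343) - 15652/248 = 46132/20343 - 15652*1/248 = 46132/20343 - 3913/62 = -76741975/1261266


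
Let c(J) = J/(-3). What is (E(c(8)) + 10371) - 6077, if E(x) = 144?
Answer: 4438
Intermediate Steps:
c(J) = -J/3 (c(J) = J*(-⅓) = -J/3)
(E(c(8)) + 10371) - 6077 = (144 + 10371) - 6077 = 10515 - 6077 = 4438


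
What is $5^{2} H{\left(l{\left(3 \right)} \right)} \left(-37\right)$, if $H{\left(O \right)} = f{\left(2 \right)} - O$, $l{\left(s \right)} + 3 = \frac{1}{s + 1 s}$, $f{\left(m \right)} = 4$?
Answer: $- \frac{37925}{6} \approx -6320.8$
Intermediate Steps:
$l{\left(s \right)} = -3 + \frac{1}{2 s}$ ($l{\left(s \right)} = -3 + \frac{1}{s + 1 s} = -3 + \frac{1}{s + s} = -3 + \frac{1}{2 s}$)
$H{\left(O \right)} = 4 - O$
$5^{2} H{\left(l{\left(3 \right)} \right)} \left(-37\right) = 5^{2} \left(4 - \left(-3 + \frac{1}{2 \cdot 3}\right)\right) \left(-37\right) = 25 \left(4 - \left(-3 + \frac{1}{2} \cdot \frac{1}{3}\right)\right) \left(-37\right) = 25 \left(4 - \left(-3 + \frac{1}{6}\right)\right) \left(-37\right) = 25 \left(4 - - \frac{17}{6}\right) \left(-37\right) = 25 \left(4 + \frac{17}{6}\right) \left(-37\right) = 25 \cdot \frac{41}{6} \left(-37\right) = \frac{1025}{6} \left(-37\right) = - \frac{37925}{6}$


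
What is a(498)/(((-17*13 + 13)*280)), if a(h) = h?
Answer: -249/29120 ≈ -0.0085508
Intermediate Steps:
a(498)/(((-17*13 + 13)*280)) = 498/(((-17*13 + 13)*280)) = 498/(((-221 + 13)*280)) = 498/((-208*280)) = 498/(-58240) = 498*(-1/58240) = -249/29120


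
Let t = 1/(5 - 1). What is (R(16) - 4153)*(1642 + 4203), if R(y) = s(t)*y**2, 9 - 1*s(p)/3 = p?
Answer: 15004115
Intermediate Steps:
t = 1/4 ≈ 0.25000
s(p) = 27 - 3*p
R(y) = 105*y**2/4 (R(y) = (27 - 3*1/4)*y**2 = (27 - 3/4)*y**2 = 105*y**2/4)
(R(16) - 4153)*(1642 + 4203) = ((105/4)*16**2 - 4153)*(1642 + 4203) = ((105/4)*256 - 4153)*5845 = (6720 - 4153)*5845 = 2567*5845 = 15004115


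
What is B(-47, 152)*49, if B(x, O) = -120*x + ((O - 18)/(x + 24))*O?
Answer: 5358248/23 ≈ 2.3297e+5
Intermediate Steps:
B(x, O) = -120*x + O*(-18 + O)/(24 + x) (B(x, O) = -120*x + ((-18 + O)/(24 + x))*O = -120*x + O*(-18 + O)/(24 + x))
B(-47, 152)*49 = ((152**2 - 2880*(-47) - 120*(-47)**2 - 18*152)/(24 - 47))*49 = ((23104 + 135360 - 120*2209 - 2736)/(-23))*49 = -(23104 + 135360 - 265080 - 2736)/23*49 = -1/23*(-109352)*49 = (109352/23)*49 = 5358248/23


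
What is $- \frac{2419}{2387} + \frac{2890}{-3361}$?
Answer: $- \frac{15028689}{8022707} \approx -1.8733$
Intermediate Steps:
$- \frac{2419}{2387} + \frac{2890}{-3361} = \left(-2419\right) \frac{1}{2387} + 2890 \left(- \frac{1}{3361}\right) = - \frac{2419}{2387} - \frac{2890}{3361} = - \frac{15028689}{8022707}$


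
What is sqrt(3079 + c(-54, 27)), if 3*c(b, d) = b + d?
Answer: sqrt(3070) ≈ 55.408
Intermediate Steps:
c(b, d) = b/3 + d/3 (c(b, d) = (b + d)/3 = b/3 + d/3)
sqrt(3079 + c(-54, 27)) = sqrt(3079 + ((1/3)*(-54) + (1/3)*27)) = sqrt(3079 + (-18 + 9)) = sqrt(3079 - 9) = sqrt(3070)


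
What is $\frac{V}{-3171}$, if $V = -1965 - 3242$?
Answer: $\frac{5207}{3171} \approx 1.6421$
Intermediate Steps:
$V = -5207$ ($V = -1965 - 3242 = -5207$)
$\frac{V}{-3171} = - \frac{5207}{-3171} = \left(-5207\right) \left(- \frac{1}{3171}\right) = \frac{5207}{3171}$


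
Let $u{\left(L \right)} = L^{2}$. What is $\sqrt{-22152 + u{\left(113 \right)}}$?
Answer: $i \sqrt{9383} \approx 96.866 i$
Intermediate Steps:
$\sqrt{-22152 + u{\left(113 \right)}} = \sqrt{-22152 + 113^{2}} = \sqrt{-22152 + 12769} = \sqrt{-9383} = i \sqrt{9383}$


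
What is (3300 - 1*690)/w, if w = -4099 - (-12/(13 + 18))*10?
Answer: -80910/126949 ≈ -0.63734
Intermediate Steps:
w = -126949/31 (w = -4099 - (-12/31)*10 = -4099 - (-12*1/31)*10 = -4099 - (-12)*10/31 = -4099 - 1*(-120/31) = -4099 + 120/31 = -126949/31 ≈ -4095.1)
(3300 - 1*690)/w = (3300 - 1*690)/(-126949/31) = (3300 - 690)*(-31/126949) = 2610*(-31/126949) = -80910/126949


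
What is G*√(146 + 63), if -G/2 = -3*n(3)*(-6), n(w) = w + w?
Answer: -216*√209 ≈ -3122.7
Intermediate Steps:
n(w) = 2*w
G = -216 (G = -2*(-6*3)*(-6) = -2*(-3*6)*(-6) = -(-36)*(-6) = -2*108 = -216)
G*√(146 + 63) = -216*√(146 + 63) = -216*√209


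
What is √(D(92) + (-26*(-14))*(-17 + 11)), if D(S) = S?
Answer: 2*I*√523 ≈ 45.738*I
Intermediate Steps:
√(D(92) + (-26*(-14))*(-17 + 11)) = √(92 + (-26*(-14))*(-17 + 11)) = √(92 + 364*(-6)) = √(92 - 2184) = √(-2092) = 2*I*√523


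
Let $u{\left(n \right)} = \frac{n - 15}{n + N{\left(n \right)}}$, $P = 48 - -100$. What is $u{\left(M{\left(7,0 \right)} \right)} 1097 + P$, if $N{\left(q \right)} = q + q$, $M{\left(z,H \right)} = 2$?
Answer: $- \frac{13373}{6} \approx -2228.8$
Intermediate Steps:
$P = 148$ ($P = 48 + 100 = 148$)
$N{\left(q \right)} = 2 q$
$u{\left(n \right)} = \frac{-15 + n}{3 n}$ ($u{\left(n \right)} = \frac{n - 15}{n + 2 n} = \frac{-15 + n}{3 n}$)
$u{\left(M{\left(7,0 \right)} \right)} 1097 + P = \frac{-15 + 2}{3 \cdot 2} \cdot 1097 + 148 = \frac{1}{3} \cdot \frac{1}{2} \left(-13\right) 1097 + 148 = \left(- \frac{13}{6}\right) 1097 + 148 = - \frac{14261}{6} + 148 = - \frac{13373}{6}$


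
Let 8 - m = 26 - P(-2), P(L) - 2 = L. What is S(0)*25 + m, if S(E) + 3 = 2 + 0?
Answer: -43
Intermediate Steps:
P(L) = 2 + L
S(E) = -1 (S(E) = -3 + (2 + 0) = -3 + 2 = -1)
m = -18 (m = 8 - (26 - (2 - 2)) = 8 - (26 - 1*0) = 8 - (26 + 0) = 8 - 1*26 = 8 - 26 = -18)
S(0)*25 + m = -1*25 - 18 = -25 - 18 = -43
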